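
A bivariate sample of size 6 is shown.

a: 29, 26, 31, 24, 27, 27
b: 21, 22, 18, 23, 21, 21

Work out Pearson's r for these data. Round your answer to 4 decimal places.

n = 6, Σa = 164, Σb = 126, Σa² = 4512, Σb² = 2660, Σab = 3425
nΣab − ΣaΣb = 20550 − 20664 = -114
nΣa² − (Σa)² = 27072 − 26896 = 176; nΣb² − (Σb)² = 15960 − 15876 = 84
r = -114 / √(176 × 84) = -114 / 121.5895 ≈ -0.9376

-0.9376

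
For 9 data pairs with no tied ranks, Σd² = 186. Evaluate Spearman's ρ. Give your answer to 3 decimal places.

ρ = 1 − 6Σd² / [n(n²−1)] = 1 − 6×186 / (9×80)
  = 1 − 1116/720 = 1 − 1.5500 ≈ -0.550

-0.550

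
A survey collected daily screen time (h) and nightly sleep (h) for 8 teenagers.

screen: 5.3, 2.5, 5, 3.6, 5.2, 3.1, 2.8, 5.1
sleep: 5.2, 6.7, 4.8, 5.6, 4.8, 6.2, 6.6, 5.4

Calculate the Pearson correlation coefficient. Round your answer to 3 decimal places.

n = 8, Σx = 32.6, Σy = 45.3, Σx² = 142.8, Σy² = 260.53, Σxy = 178.67
nΣxy − ΣxΣy = 1429.36 − 1476.78 = -47.42
nΣx² − (Σx)² = 1142.4 − 1062.76 = 79.64; nΣy² − (Σy)² = 2084.24 − 2052.09 = 32.15
r = -47.42 / √(79.64 × 32.15) = -47.42 / 50.6007 ≈ -0.937

-0.937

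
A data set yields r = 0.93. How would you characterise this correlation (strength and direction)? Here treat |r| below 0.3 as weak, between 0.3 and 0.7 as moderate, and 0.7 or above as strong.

strong positive

r = 0.93 > 0 so the relationship is positive.
|r| = 0.93, which falls in the strong range.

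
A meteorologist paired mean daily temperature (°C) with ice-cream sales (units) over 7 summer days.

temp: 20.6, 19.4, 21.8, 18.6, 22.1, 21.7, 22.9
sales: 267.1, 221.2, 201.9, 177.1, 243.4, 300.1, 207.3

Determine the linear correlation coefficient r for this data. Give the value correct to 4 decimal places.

0.3172

n = 7, Σx = 147.1, Σy = 1618.1, Σx² = 3105.63, Σy² = 384676.73, Σxy = 34127.5
nΣxy − ΣxΣy = 238892.5 − 238022.51 = 869.99
nΣx² − (Σx)² = 21739.41 − 21638.41 = 101; nΣy² − (Σy)² = 2692737.11 − 2618247.61 = 74489.5
r = 869.99 / √(101 × 74489.5) = 869.99 / 2742.8889 ≈ 0.3172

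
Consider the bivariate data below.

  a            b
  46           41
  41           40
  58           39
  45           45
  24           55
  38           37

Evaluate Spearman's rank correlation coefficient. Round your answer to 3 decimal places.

Rank a: 5, 3, 6, 4, 1, 2
Rank b: 4, 3, 2, 5, 6, 1
d = rank(a) − rank(b): 1, 0, 4, -1, -5, 1; Σd² = 44
ρ = 1 − 6Σd² / [n(n²−1)] = 1 − 6×44 / (6×35) = 1 − 264/210 ≈ -0.257

-0.257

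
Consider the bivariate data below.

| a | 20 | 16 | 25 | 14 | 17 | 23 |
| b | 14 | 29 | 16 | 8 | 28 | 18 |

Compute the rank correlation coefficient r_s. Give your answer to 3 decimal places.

Rank a: 4, 2, 6, 1, 3, 5
Rank b: 2, 6, 3, 1, 5, 4
d = rank(a) − rank(b): 2, -4, 3, 0, -2, 1; Σd² = 34
ρ = 1 − 6Σd² / [n(n²−1)] = 1 − 6×34 / (6×35) = 1 − 204/210 ≈ 0.029

0.029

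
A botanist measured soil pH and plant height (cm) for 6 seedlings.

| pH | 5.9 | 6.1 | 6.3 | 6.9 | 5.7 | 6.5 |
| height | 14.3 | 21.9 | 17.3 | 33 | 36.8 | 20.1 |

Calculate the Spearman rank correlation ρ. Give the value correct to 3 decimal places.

-0.029

Rank pH: 2, 3, 4, 6, 1, 5
Rank height: 1, 4, 2, 5, 6, 3
d = rank(pH) − rank(height): 1, -1, 2, 1, -5, 2; Σd² = 36
ρ = 1 − 6Σd² / [n(n²−1)] = 1 − 6×36 / (6×35) = 1 − 216/210 ≈ -0.029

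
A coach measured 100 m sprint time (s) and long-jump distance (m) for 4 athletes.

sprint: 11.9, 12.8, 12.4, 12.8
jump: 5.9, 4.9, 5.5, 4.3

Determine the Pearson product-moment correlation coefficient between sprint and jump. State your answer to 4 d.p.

n = 4, Σx = 49.9, Σy = 20.6, Σx² = 623.05, Σy² = 107.56, Σxy = 256.17
nΣxy − ΣxΣy = 1024.68 − 1027.94 = -3.26
nΣx² − (Σx)² = 2492.2 − 2490.01 = 2.19; nΣy² − (Σy)² = 430.24 − 424.36 = 5.88
r = -3.26 / √(2.19 × 5.88) = -3.26 / 3.5885 ≈ -0.9085

-0.9085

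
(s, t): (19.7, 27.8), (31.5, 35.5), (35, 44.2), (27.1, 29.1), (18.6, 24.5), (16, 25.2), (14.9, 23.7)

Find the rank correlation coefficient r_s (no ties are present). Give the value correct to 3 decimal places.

0.964

Rank s: 4, 6, 7, 5, 3, 2, 1
Rank t: 4, 6, 7, 5, 2, 3, 1
d = rank(s) − rank(t): 0, 0, 0, 0, 1, -1, 0; Σd² = 2
ρ = 1 − 6Σd² / [n(n²−1)] = 1 − 6×2 / (7×48) = 1 − 12/336 ≈ 0.964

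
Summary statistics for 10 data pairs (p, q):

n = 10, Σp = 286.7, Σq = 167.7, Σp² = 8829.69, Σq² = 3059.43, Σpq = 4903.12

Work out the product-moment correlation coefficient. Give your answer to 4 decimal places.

r = (nΣpq − ΣpΣq) / √[(nΣp² − (Σp)²)(nΣq² − (Σq)²)]
Numerator: 10×4903.12 − 286.7×167.7 = 951.61
Denominator: √[(88296.9 − 82196.89)(30594.3 − 28123.29)] = √[6100.01 × 2471.01] = 3882.4201
r = 951.61 / 3882.4201 ≈ 0.2451

0.2451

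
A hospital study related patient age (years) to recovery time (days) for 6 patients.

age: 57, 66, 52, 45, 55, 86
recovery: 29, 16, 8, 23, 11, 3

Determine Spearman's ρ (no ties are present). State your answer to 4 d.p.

-0.3143

Rank age: 4, 5, 2, 1, 3, 6
Rank recovery: 6, 4, 2, 5, 3, 1
d = rank(age) − rank(recovery): -2, 1, 0, -4, 0, 5; Σd² = 46
ρ = 1 − 6Σd² / [n(n²−1)] = 1 − 6×46 / (6×35) = 1 − 276/210 ≈ -0.3143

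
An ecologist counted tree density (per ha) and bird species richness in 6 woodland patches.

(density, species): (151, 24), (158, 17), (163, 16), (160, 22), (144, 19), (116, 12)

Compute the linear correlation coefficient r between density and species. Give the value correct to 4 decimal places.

0.5655

n = 6, Σx = 892, Σy = 110, Σx² = 134126, Σy² = 2110, Σxy = 16566
nΣxy − ΣxΣy = 99396 − 98120 = 1276
nΣx² − (Σx)² = 804756 − 795664 = 9092; nΣy² − (Σy)² = 12660 − 12100 = 560
r = 1276 / √(9092 × 560) = 1276 / 2256.4397 ≈ 0.5655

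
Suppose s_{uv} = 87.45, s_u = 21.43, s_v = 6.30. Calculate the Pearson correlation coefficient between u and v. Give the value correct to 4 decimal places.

0.6477

r = Cov(u,v) / (s_u · s_v) = 87.45 / (21.43 × 6.30)
  = 87.45 / 135.0090 ≈ 0.6477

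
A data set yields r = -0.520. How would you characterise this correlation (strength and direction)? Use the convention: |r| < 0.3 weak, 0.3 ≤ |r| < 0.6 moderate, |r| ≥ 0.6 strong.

r = -0.520 < 0 so the relationship is negative.
|r| = 0.520, which falls in the moderate range.

moderate negative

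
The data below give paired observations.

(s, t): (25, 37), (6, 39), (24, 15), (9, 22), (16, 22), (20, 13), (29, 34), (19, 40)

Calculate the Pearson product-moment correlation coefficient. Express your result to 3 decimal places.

n = 8, Σs = 148, Σt = 222, Σs² = 3176, Σt² = 7008, Σst = 4075
nΣst − ΣsΣt = 32600 − 32856 = -256
nΣs² − (Σs)² = 25408 − 21904 = 3504; nΣt² − (Σt)² = 56064 − 49284 = 6780
r = -256 / √(3504 × 6780) = -256 / 4874.1276 ≈ -0.053

-0.053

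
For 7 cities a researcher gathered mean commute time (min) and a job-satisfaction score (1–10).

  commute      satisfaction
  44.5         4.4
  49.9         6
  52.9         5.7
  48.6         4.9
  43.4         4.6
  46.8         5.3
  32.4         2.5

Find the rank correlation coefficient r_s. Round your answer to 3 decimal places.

Rank commute: 3, 6, 7, 5, 2, 4, 1
Rank satisfaction: 2, 7, 6, 4, 3, 5, 1
d = rank(commute) − rank(satisfaction): 1, -1, 1, 1, -1, -1, 0; Σd² = 6
ρ = 1 − 6Σd² / [n(n²−1)] = 1 − 6×6 / (7×48) = 1 − 36/336 ≈ 0.893

0.893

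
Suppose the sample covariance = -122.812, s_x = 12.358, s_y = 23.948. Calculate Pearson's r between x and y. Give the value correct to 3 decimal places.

r = Cov(x,y) / (s_x · s_y) = -122.812 / (12.358 × 23.948)
  = -122.812 / 295.9494 ≈ -0.415

-0.415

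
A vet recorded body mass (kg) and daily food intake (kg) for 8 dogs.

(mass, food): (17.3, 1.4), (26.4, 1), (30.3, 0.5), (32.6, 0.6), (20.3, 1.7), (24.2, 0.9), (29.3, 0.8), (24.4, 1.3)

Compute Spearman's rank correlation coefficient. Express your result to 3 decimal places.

-0.881

Rank mass: 1, 5, 7, 8, 2, 3, 6, 4
Rank food: 7, 5, 1, 2, 8, 4, 3, 6
d = rank(mass) − rank(food): -6, 0, 6, 6, -6, -1, 3, -2; Σd² = 158
ρ = 1 − 6Σd² / [n(n²−1)] = 1 − 6×158 / (8×63) = 1 − 948/504 ≈ -0.881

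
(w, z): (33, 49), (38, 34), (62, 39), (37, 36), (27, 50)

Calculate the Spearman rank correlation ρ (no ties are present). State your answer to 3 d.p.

-0.700

Rank w: 2, 4, 5, 3, 1
Rank z: 4, 1, 3, 2, 5
d = rank(w) − rank(z): -2, 3, 2, 1, -4; Σd² = 34
ρ = 1 − 6Σd² / [n(n²−1)] = 1 − 6×34 / (5×24) = 1 − 204/120 ≈ -0.700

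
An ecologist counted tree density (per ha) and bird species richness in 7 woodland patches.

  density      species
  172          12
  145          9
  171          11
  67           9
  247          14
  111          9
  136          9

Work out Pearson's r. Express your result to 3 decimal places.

n = 7, Σx = 1049, Σy = 73, Σx² = 176165, Σy² = 785, Σxy = 11534
nΣxy − ΣxΣy = 80738 − 76577 = 4161
nΣx² − (Σx)² = 1233155 − 1100401 = 132754; nΣy² − (Σy)² = 5495 − 5329 = 166
r = 4161 / √(132754 × 166) = 4161 / 4694.3758 ≈ 0.886

0.886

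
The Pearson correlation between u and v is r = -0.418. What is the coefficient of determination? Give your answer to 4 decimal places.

0.1747

r² = (-0.418)² = 0.1747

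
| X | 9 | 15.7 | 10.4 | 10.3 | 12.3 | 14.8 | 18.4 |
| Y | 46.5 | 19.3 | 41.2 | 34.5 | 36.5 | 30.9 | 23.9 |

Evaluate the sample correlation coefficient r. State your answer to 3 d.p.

n = 7, ΣX = 90.9, ΣY = 232.8, ΣX² = 1250.63, ΣY² = 8280.7, ΣXY = 2851.37
nΣXY − ΣXΣY = 19959.59 − 21161.52 = -1201.93
nΣX² − (ΣX)² = 8754.41 − 8262.81 = 491.6; nΣY² − (ΣY)² = 57964.9 − 54195.84 = 3769.06
r = -1201.93 / √(491.6 × 3769.06) = -1201.93 / 1361.2016 ≈ -0.883

-0.883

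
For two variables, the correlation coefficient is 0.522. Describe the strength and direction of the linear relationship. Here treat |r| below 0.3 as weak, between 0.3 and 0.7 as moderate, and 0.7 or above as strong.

r = 0.522 > 0 so the relationship is positive.
|r| = 0.522, which falls in the moderate range.

moderate positive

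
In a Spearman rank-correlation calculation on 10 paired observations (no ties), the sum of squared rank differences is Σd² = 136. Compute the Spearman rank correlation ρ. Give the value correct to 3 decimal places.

0.176

ρ = 1 − 6Σd² / [n(n²−1)] = 1 − 6×136 / (10×99)
  = 1 − 816/990 = 1 − 0.8242 ≈ 0.176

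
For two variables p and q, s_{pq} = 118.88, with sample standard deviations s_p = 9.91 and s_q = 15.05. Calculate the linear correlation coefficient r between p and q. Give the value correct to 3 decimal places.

0.797

r = Cov(p,q) / (s_p · s_q) = 118.88 / (9.91 × 15.05)
  = 118.88 / 149.1455 ≈ 0.797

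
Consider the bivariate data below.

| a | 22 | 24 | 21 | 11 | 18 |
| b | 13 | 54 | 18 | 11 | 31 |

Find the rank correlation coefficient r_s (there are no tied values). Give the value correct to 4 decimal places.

0.6000

Rank a: 4, 5, 3, 1, 2
Rank b: 2, 5, 3, 1, 4
d = rank(a) − rank(b): 2, 0, 0, 0, -2; Σd² = 8
ρ = 1 − 6Σd² / [n(n²−1)] = 1 − 6×8 / (5×24) = 1 − 48/120 ≈ 0.6000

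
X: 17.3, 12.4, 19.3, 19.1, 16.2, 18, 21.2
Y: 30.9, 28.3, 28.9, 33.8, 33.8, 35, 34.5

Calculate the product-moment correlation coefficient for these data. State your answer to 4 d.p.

0.5276

n = 7, ΣX = 123.5, ΣY = 225.2, ΣX² = 2226.23, ΣY² = 7291.04, ΣXY = 3997.8
nΣXY − ΣXΣY = 27984.6 − 27812.2 = 172.4
nΣX² − (ΣX)² = 15583.61 − 15252.25 = 331.36; nΣY² − (ΣY)² = 51037.28 − 50715.04 = 322.24
r = 172.4 / √(331.36 × 322.24) = 172.4 / 326.7682 ≈ 0.5276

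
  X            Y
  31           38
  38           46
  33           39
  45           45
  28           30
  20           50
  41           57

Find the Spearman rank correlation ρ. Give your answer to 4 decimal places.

Rank X: 3, 5, 4, 7, 2, 1, 6
Rank Y: 2, 5, 3, 4, 1, 6, 7
d = rank(X) − rank(Y): 1, 0, 1, 3, 1, -5, -1; Σd² = 38
ρ = 1 − 6Σd² / [n(n²−1)] = 1 − 6×38 / (7×48) = 1 − 228/336 ≈ 0.3214

0.3214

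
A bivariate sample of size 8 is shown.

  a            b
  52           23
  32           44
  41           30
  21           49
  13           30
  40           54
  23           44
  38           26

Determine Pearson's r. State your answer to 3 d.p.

n = 8, Σa = 260, Σb = 300, Σa² = 9592, Σb² = 12194, Σab = 9413
nΣab − ΣaΣb = 75304 − 78000 = -2696
nΣa² − (Σa)² = 76736 − 67600 = 9136; nΣb² − (Σb)² = 97552 − 90000 = 7552
r = -2696 / √(9136 × 7552) = -2696 / 8306.3272 ≈ -0.325

-0.325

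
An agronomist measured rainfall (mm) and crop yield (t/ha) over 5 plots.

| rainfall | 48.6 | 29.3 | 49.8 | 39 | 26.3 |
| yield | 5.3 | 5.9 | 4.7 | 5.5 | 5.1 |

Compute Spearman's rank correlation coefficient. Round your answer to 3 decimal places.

-0.400

Rank rainfall: 4, 2, 5, 3, 1
Rank yield: 3, 5, 1, 4, 2
d = rank(rainfall) − rank(yield): 1, -3, 4, -1, -1; Σd² = 28
ρ = 1 − 6Σd² / [n(n²−1)] = 1 − 6×28 / (5×24) = 1 − 168/120 ≈ -0.400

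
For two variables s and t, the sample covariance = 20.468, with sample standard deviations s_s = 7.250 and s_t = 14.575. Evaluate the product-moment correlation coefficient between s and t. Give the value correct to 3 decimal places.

r = Cov(s,t) / (s_s · s_t) = 20.468 / (7.250 × 14.575)
  = 20.468 / 105.6687 ≈ 0.194

0.194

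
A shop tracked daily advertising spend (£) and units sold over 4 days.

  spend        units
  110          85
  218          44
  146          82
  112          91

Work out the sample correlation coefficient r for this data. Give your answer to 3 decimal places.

n = 4, Σx = 586, Σy = 302, Σx² = 93484, Σy² = 24166, Σxy = 41106
nΣxy − ΣxΣy = 164424 − 176972 = -12548
nΣx² − (Σx)² = 373936 − 343396 = 30540; nΣy² − (Σy)² = 96664 − 91204 = 5460
r = -12548 / √(30540 × 5460) = -12548 / 12913.1096 ≈ -0.972

-0.972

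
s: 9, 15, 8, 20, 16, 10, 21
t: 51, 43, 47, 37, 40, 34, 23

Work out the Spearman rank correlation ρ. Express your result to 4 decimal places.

-0.7500

Rank s: 2, 4, 1, 6, 5, 3, 7
Rank t: 7, 5, 6, 3, 4, 2, 1
d = rank(s) − rank(t): -5, -1, -5, 3, 1, 1, 6; Σd² = 98
ρ = 1 − 6Σd² / [n(n²−1)] = 1 − 6×98 / (7×48) = 1 − 588/336 ≈ -0.7500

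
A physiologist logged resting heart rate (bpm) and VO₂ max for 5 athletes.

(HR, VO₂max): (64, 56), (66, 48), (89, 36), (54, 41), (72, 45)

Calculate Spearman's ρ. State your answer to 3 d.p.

-0.400

Rank HR: 2, 3, 5, 1, 4
Rank VO₂max: 5, 4, 1, 2, 3
d = rank(HR) − rank(VO₂max): -3, -1, 4, -1, 1; Σd² = 28
ρ = 1 − 6Σd² / [n(n²−1)] = 1 − 6×28 / (5×24) = 1 − 168/120 ≈ -0.400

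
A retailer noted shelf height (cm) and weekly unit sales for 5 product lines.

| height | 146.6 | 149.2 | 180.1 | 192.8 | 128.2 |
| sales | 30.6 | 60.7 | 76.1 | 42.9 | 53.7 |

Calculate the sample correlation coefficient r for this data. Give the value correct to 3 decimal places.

0.179

n = 5, Σx = 796.9, Σy = 264, Σx² = 129795.29, Σy² = 15136.16, Σxy = 42403.47
nΣxy − ΣxΣy = 212017.35 − 210381.6 = 1635.75
nΣx² − (Σx)² = 648976.45 − 635049.61 = 13926.84; nΣy² − (Σy)² = 75680.8 − 69696 = 5984.8
r = 1635.75 / √(13926.84 × 5984.8) = 1635.75 / 9129.5866 ≈ 0.179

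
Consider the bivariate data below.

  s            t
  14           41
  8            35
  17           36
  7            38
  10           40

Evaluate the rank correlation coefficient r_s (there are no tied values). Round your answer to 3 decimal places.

0.200

Rank s: 4, 2, 5, 1, 3
Rank t: 5, 1, 2, 3, 4
d = rank(s) − rank(t): -1, 1, 3, -2, -1; Σd² = 16
ρ = 1 − 6Σd² / [n(n²−1)] = 1 − 6×16 / (5×24) = 1 − 96/120 ≈ 0.200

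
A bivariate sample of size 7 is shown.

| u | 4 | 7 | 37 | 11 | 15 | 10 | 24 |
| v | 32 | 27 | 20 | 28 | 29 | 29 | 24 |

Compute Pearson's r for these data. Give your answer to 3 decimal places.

n = 7, Σu = 108, Σv = 189, Σu² = 2456, Σv² = 5195, Σuv = 2666
nΣuv − ΣuΣv = 18662 − 20412 = -1750
nΣu² − (Σu)² = 17192 − 11664 = 5528; nΣv² − (Σv)² = 36365 − 35721 = 644
r = -1750 / √(5528 × 644) = -1750 / 1886.8047 ≈ -0.927

-0.927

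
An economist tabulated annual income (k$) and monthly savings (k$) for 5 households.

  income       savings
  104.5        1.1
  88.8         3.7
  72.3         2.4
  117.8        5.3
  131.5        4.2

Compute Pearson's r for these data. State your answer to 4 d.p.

0.4862

n = 5, Σx = 514.9, Σy = 16.7, Σx² = 55202.07, Σy² = 66.39, Σxy = 1793.67
nΣxy − ΣxΣy = 8968.35 − 8598.83 = 369.52
nΣx² − (Σx)² = 276010.35 − 265122.01 = 10888.34; nΣy² − (Σy)² = 331.95 − 278.89 = 53.06
r = 369.52 / √(10888.34 × 53.06) = 369.52 / 760.0890 ≈ 0.4862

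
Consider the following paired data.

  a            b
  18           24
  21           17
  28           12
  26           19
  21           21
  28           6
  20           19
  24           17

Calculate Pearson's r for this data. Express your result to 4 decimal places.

n = 8, Σa = 186, Σb = 135, Σa² = 4426, Σb² = 2497, Σab = 3016
nΣab − ΣaΣb = 24128 − 25110 = -982
nΣa² − (Σa)² = 35408 − 34596 = 812; nΣb² − (Σb)² = 19976 − 18225 = 1751
r = -982 / √(812 × 1751) = -982 / 1192.3976 ≈ -0.8236

-0.8236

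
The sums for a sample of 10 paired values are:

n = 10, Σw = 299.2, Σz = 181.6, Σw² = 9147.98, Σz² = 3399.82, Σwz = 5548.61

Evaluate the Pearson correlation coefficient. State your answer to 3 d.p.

r = (nΣwz − ΣwΣz) / √[(nΣw² − (Σw)²)(nΣz² − (Σz)²)]
Numerator: 10×5548.61 − 299.2×181.6 = 1151.38
Denominator: √[(91479.8 − 89520.64)(33998.2 − 32978.56)] = √[1959.16 × 1019.64] = 1413.3782
r = 1151.38 / 1413.3782 ≈ 0.815

0.815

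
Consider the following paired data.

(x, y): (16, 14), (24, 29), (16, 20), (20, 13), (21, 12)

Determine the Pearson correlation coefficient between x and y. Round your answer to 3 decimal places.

0.460

n = 5, Σx = 97, Σy = 88, Σx² = 1929, Σy² = 1750, Σxy = 1752
nΣxy − ΣxΣy = 8760 − 8536 = 224
nΣx² − (Σx)² = 9645 − 9409 = 236; nΣy² − (Σy)² = 8750 − 7744 = 1006
r = 224 / √(236 × 1006) = 224 / 487.2535 ≈ 0.460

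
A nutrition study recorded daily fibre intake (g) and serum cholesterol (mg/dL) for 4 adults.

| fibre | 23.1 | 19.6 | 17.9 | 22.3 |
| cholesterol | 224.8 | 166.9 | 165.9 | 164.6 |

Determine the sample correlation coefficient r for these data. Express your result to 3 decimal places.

n = 4, Σx = 82.9, Σy = 722.2, Σx² = 1735.47, Σy² = 133006.62, Σxy = 15104.31
nΣxy − ΣxΣy = 60417.24 − 59870.38 = 546.86
nΣx² − (Σx)² = 6941.88 − 6872.41 = 69.47; nΣy² − (Σy)² = 532026.48 − 521572.84 = 10453.64
r = 546.86 / √(69.47 × 10453.64) = 546.86 / 852.1821 ≈ 0.642

0.642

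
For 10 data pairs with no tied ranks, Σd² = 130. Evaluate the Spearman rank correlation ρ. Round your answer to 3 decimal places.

ρ = 1 − 6Σd² / [n(n²−1)] = 1 − 6×130 / (10×99)
  = 1 − 780/990 = 1 − 0.7879 ≈ 0.212

0.212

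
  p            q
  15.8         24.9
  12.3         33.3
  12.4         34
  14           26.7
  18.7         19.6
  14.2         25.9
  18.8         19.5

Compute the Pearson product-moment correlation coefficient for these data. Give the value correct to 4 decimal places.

n = 7, Σp = 106.2, Σq = 183.9, Σp² = 1655.46, Σq² = 5033.01, Σpq = 2699.31
nΣpq − ΣpΣq = 18895.17 − 19530.18 = -635.01
nΣp² − (Σp)² = 11588.22 − 11278.44 = 309.78; nΣq² − (Σq)² = 35231.07 − 33819.21 = 1411.86
r = -635.01 / √(309.78 × 1411.86) = -635.01 / 661.3365 ≈ -0.9602

-0.9602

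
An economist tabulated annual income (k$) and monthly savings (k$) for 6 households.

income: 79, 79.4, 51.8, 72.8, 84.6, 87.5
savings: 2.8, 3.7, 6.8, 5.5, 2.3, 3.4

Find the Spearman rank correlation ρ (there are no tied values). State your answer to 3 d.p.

-0.714

Rank income: 3, 4, 1, 2, 5, 6
Rank savings: 2, 4, 6, 5, 1, 3
d = rank(income) − rank(savings): 1, 0, -5, -3, 4, 3; Σd² = 60
ρ = 1 − 6Σd² / [n(n²−1)] = 1 − 6×60 / (6×35) = 1 − 360/210 ≈ -0.714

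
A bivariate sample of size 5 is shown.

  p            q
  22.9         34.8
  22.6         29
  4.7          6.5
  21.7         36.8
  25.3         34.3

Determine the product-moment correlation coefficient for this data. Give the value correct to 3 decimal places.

n = 5, Σp = 97.2, Σq = 141.4, Σp² = 2168.24, Σq² = 4625.02, Σpq = 3149.22
nΣpq − ΣpΣq = 15746.1 − 13744.08 = 2002.02
nΣp² − (Σp)² = 10841.2 − 9447.84 = 1393.36; nΣq² − (Σq)² = 23125.1 − 19993.96 = 3131.14
r = 2002.02 / √(1393.36 × 3131.14) = 2002.02 / 2088.7329 ≈ 0.958

0.958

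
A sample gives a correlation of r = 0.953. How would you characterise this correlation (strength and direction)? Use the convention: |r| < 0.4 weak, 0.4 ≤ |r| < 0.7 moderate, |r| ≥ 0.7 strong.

strong positive

r = 0.953 > 0 so the relationship is positive.
|r| = 0.953, which falls in the strong range.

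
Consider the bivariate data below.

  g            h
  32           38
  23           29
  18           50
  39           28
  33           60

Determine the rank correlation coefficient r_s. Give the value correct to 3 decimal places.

Rank g: 3, 2, 1, 5, 4
Rank h: 3, 2, 4, 1, 5
d = rank(g) − rank(h): 0, 0, -3, 4, -1; Σd² = 26
ρ = 1 − 6Σd² / [n(n²−1)] = 1 − 6×26 / (5×24) = 1 − 156/120 ≈ -0.300

-0.300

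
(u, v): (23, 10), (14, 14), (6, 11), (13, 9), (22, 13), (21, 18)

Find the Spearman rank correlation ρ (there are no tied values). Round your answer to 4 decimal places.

0.1429

Rank u: 6, 3, 1, 2, 5, 4
Rank v: 2, 5, 3, 1, 4, 6
d = rank(u) − rank(v): 4, -2, -2, 1, 1, -2; Σd² = 30
ρ = 1 − 6Σd² / [n(n²−1)] = 1 − 6×30 / (6×35) = 1 − 180/210 ≈ 0.1429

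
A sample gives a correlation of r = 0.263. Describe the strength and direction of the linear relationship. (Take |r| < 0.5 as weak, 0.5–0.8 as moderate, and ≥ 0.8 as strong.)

weak positive

r = 0.263 > 0 so the relationship is positive.
|r| = 0.263, which falls in the weak range.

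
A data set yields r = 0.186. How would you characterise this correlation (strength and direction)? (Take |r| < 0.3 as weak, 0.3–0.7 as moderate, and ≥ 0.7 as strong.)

weak positive

r = 0.186 > 0 so the relationship is positive.
|r| = 0.186, which falls in the weak range.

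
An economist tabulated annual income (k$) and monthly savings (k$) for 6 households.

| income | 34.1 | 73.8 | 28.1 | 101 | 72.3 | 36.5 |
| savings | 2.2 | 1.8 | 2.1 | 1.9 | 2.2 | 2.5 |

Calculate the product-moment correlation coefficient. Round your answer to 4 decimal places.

n = 6, Σx = 345.8, Σy = 12.7, Σx² = 24159.4, Σy² = 27.19, Σxy = 709.08
nΣxy − ΣxΣy = 4254.48 − 4391.66 = -137.18
nΣx² − (Σx)² = 144956.4 − 119577.64 = 25378.76; nΣy² − (Σy)² = 163.14 − 161.29 = 1.85
r = -137.18 / √(25378.76 × 1.85) = -137.18 / 216.6811 ≈ -0.6331

-0.6331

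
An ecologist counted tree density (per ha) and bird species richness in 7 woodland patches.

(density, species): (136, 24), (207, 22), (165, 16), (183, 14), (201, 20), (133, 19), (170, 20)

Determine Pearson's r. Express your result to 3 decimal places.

-0.134

n = 7, Σx = 1195, Σy = 135, Σx² = 209049, Σy² = 2673, Σxy = 22967
nΣxy − ΣxΣy = 160769 − 161325 = -556
nΣx² − (Σx)² = 1463343 − 1428025 = 35318; nΣy² − (Σy)² = 18711 − 18225 = 486
r = -556 / √(35318 × 486) = -556 / 4143.0119 ≈ -0.134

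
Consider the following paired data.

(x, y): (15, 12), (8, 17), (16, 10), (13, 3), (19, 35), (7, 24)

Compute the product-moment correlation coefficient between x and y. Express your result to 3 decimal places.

n = 6, Σx = 78, Σy = 101, Σx² = 1124, Σy² = 2343, Σxy = 1348
nΣxy − ΣxΣy = 8088 − 7878 = 210
nΣx² − (Σx)² = 6744 − 6084 = 660; nΣy² − (Σy)² = 14058 − 10201 = 3857
r = 210 / √(660 × 3857) = 210 / 1595.4999 ≈ 0.132

0.132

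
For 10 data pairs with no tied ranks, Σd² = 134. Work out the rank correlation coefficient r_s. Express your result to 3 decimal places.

0.188

ρ = 1 − 6Σd² / [n(n²−1)] = 1 − 6×134 / (10×99)
  = 1 − 804/990 = 1 − 0.8121 ≈ 0.188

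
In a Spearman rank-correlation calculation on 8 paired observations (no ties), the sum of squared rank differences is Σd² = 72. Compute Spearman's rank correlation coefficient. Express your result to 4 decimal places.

0.1429

ρ = 1 − 6Σd² / [n(n²−1)] = 1 − 6×72 / (8×63)
  = 1 − 432/504 = 1 − 0.85714 ≈ 0.1429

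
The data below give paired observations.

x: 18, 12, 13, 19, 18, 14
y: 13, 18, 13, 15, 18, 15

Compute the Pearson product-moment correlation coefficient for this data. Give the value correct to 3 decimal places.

-0.098

n = 6, Σx = 94, Σy = 92, Σx² = 1518, Σy² = 1436, Σxy = 1438
nΣxy − ΣxΣy = 8628 − 8648 = -20
nΣx² − (Σx)² = 9108 − 8836 = 272; nΣy² − (Σy)² = 8616 − 8464 = 152
r = -20 / √(272 × 152) = -20 / 203.3322 ≈ -0.098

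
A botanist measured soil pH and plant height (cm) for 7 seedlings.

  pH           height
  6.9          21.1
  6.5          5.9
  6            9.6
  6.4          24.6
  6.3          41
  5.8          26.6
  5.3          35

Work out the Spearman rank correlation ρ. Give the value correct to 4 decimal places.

Rank pH: 7, 6, 3, 5, 4, 2, 1
Rank height: 3, 1, 2, 4, 7, 5, 6
d = rank(pH) − rank(height): 4, 5, 1, 1, -3, -3, -5; Σd² = 86
ρ = 1 − 6Σd² / [n(n²−1)] = 1 − 6×86 / (7×48) = 1 − 516/336 ≈ -0.5357

-0.5357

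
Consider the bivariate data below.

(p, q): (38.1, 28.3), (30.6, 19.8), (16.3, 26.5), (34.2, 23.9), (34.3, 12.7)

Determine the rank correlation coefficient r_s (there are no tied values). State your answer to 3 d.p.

0.100

Rank p: 5, 2, 1, 3, 4
Rank q: 5, 2, 4, 3, 1
d = rank(p) − rank(q): 0, 0, -3, 0, 3; Σd² = 18
ρ = 1 − 6Σd² / [n(n²−1)] = 1 − 6×18 / (5×24) = 1 − 108/120 ≈ 0.100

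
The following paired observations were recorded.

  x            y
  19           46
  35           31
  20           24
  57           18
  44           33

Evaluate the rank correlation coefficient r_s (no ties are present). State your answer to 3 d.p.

-0.600

Rank x: 1, 3, 2, 5, 4
Rank y: 5, 3, 2, 1, 4
d = rank(x) − rank(y): -4, 0, 0, 4, 0; Σd² = 32
ρ = 1 − 6Σd² / [n(n²−1)] = 1 − 6×32 / (5×24) = 1 − 192/120 ≈ -0.600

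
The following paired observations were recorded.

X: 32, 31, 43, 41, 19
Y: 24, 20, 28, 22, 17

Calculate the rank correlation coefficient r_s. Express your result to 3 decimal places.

Rank X: 3, 2, 5, 4, 1
Rank Y: 4, 2, 5, 3, 1
d = rank(X) − rank(Y): -1, 0, 0, 1, 0; Σd² = 2
ρ = 1 − 6Σd² / [n(n²−1)] = 1 − 6×2 / (5×24) = 1 − 12/120 ≈ 0.900

0.900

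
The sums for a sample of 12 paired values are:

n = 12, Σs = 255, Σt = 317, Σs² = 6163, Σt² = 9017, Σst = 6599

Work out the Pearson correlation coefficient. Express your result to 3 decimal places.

r = (nΣst − ΣsΣt) / √[(nΣs² − (Σs)²)(nΣt² − (Σt)²)]
Numerator: 12×6599 − 255×317 = -1647
Denominator: √[(73956 − 65025)(108204 − 100489)] = √[8931 × 7715] = 8300.7629
r = -1647 / 8300.7629 ≈ -0.198

-0.198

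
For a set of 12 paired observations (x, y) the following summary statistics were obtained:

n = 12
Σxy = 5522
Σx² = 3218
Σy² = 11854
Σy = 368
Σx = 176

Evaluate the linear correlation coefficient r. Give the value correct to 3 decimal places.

0.207

r = (nΣxy − ΣxΣy) / √[(nΣx² − (Σx)²)(nΣy² − (Σy)²)]
Numerator: 12×5522 − 176×368 = 1496
Denominator: √[(38616 − 30976)(142248 − 135424)] = √[7640 × 6824] = 7220.4820
r = 1496 / 7220.4820 ≈ 0.207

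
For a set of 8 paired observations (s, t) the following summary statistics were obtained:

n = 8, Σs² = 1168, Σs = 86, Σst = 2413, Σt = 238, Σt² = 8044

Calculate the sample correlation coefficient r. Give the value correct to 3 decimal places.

-0.300

r = (nΣst − ΣsΣt) / √[(nΣs² − (Σs)²)(nΣt² − (Σt)²)]
Numerator: 8×2413 − 86×238 = -1164
Denominator: √[(9344 − 7396)(64352 − 56644)] = √[1948 × 7708] = 3874.9431
r = -1164 / 3874.9431 ≈ -0.300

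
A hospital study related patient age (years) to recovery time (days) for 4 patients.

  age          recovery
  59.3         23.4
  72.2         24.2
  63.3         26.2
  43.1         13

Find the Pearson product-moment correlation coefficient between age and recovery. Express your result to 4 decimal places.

n = 4, Σx = 237.9, Σy = 86.8, Σx² = 14593.83, Σy² = 1988.64, Σxy = 5353.62
nΣxy − ΣxΣy = 21414.48 − 20649.72 = 764.76
nΣx² − (Σx)² = 58375.32 − 56596.41 = 1778.91; nΣy² − (Σy)² = 7954.56 − 7534.24 = 420.32
r = 764.76 / √(1778.91 × 420.32) = 764.76 / 864.7031 ≈ 0.8844

0.8844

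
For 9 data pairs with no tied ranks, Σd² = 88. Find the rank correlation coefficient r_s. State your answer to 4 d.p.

0.2667

ρ = 1 − 6Σd² / [n(n²−1)] = 1 − 6×88 / (9×80)
  = 1 − 528/720 = 1 − 0.73333 ≈ 0.2667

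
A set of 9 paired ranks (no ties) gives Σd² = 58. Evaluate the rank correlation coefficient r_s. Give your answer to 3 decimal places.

ρ = 1 − 6Σd² / [n(n²−1)] = 1 − 6×58 / (9×80)
  = 1 − 348/720 = 1 − 0.4833 ≈ 0.517

0.517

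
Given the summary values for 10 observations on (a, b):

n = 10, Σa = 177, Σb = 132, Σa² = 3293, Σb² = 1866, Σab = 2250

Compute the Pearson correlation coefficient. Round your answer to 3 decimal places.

r = (nΣab − ΣaΣb) / √[(nΣa² − (Σa)²)(nΣb² − (Σb)²)]
Numerator: 10×2250 − 177×132 = -864
Denominator: √[(32930 − 31329)(18660 − 17424)] = √[1601 × 1236] = 1406.7111
r = -864 / 1406.7111 ≈ -0.614

-0.614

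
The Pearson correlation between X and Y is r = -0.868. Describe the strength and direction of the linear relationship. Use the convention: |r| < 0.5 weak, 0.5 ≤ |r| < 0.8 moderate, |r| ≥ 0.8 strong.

strong negative

r = -0.868 < 0 so the relationship is negative.
|r| = 0.868, which falls in the strong range.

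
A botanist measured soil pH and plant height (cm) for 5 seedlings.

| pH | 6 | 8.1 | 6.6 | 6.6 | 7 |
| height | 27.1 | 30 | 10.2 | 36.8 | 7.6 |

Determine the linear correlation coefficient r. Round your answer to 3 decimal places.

n = 5, Σx = 34.3, Σy = 111.7, Σx² = 237.73, Σy² = 3150.45, Σxy = 769
nΣxy − ΣxΣy = 3845 − 3831.31 = 13.69
nΣx² − (Σx)² = 1188.65 − 1176.49 = 12.16; nΣy² − (Σy)² = 15752.25 − 12476.89 = 3275.36
r = 13.69 / √(12.16 × 3275.36) = 13.69 / 199.5705 ≈ 0.069

0.069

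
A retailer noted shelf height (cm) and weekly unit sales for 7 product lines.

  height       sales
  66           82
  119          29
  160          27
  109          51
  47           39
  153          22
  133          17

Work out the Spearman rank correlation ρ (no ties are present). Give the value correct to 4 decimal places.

Rank height: 2, 4, 7, 3, 1, 6, 5
Rank sales: 7, 4, 3, 6, 5, 2, 1
d = rank(height) − rank(sales): -5, 0, 4, -3, -4, 4, 4; Σd² = 98
ρ = 1 − 6Σd² / [n(n²−1)] = 1 − 6×98 / (7×48) = 1 − 588/336 ≈ -0.7500

-0.7500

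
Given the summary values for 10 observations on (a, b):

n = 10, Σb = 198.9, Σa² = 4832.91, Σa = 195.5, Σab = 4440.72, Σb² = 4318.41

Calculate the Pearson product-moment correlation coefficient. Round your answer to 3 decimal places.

0.913

r = (nΣab − ΣaΣb) / √[(nΣa² − (Σa)²)(nΣb² − (Σb)²)]
Numerator: 10×4440.72 − 195.5×198.9 = 5522.25
Denominator: √[(48329.1 − 38220.25)(43184.1 − 39561.21)] = √[10108.85 × 3622.89] = 6051.7148
r = 5522.25 / 6051.7148 ≈ 0.913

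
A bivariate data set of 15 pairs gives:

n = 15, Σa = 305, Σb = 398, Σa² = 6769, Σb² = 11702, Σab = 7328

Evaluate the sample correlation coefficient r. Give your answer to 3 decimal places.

-0.950

r = (nΣab − ΣaΣb) / √[(nΣa² − (Σa)²)(nΣb² − (Σb)²)]
Numerator: 15×7328 − 305×398 = -11470
Denominator: √[(101535 − 93025)(175530 − 158404)] = √[8510 × 17126] = 12072.3759
r = -11470 / 12072.3759 ≈ -0.950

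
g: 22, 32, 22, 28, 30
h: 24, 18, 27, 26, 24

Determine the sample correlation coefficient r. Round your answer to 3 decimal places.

n = 5, Σg = 134, Σh = 119, Σg² = 3676, Σh² = 2881, Σgh = 3146
nΣgh − ΣgΣh = 15730 − 15946 = -216
nΣg² − (Σg)² = 18380 − 17956 = 424; nΣh² − (Σh)² = 14405 − 14161 = 244
r = -216 / √(424 × 244) = -216 / 321.6458 ≈ -0.672

-0.672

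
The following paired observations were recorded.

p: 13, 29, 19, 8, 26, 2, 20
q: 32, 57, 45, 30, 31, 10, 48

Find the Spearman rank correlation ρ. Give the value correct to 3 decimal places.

Rank p: 3, 7, 4, 2, 6, 1, 5
Rank q: 4, 7, 5, 2, 3, 1, 6
d = rank(p) − rank(q): -1, 0, -1, 0, 3, 0, -1; Σd² = 12
ρ = 1 − 6Σd² / [n(n²−1)] = 1 − 6×12 / (7×48) = 1 − 72/336 ≈ 0.786

0.786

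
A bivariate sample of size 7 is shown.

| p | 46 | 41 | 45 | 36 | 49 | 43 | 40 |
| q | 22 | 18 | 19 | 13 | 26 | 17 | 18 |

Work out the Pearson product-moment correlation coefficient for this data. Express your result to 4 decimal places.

0.9308

n = 7, Σp = 300, Σq = 133, Σp² = 12968, Σq² = 2627, Σpq = 5798
nΣpq − ΣpΣq = 40586 − 39900 = 686
nΣp² − (Σp)² = 90776 − 90000 = 776; nΣq² − (Σq)² = 18389 − 17689 = 700
r = 686 / √(776 × 700) = 686 / 737.0210 ≈ 0.9308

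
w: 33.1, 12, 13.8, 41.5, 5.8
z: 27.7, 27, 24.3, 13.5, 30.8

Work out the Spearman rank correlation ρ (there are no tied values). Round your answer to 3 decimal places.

Rank w: 4, 2, 3, 5, 1
Rank z: 4, 3, 2, 1, 5
d = rank(w) − rank(z): 0, -1, 1, 4, -4; Σd² = 34
ρ = 1 − 6Σd² / [n(n²−1)] = 1 − 6×34 / (5×24) = 1 − 204/120 ≈ -0.700

-0.700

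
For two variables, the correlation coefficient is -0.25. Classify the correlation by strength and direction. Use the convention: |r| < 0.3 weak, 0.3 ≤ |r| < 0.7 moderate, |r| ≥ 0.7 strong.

r = -0.25 < 0 so the relationship is negative.
|r| = 0.25, which falls in the weak range.

weak negative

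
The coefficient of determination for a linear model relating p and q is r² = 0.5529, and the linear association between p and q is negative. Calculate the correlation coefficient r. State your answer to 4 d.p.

-0.7436

|r| = √0.5529 = 0.7436
The association is negative, so r = −0.7436.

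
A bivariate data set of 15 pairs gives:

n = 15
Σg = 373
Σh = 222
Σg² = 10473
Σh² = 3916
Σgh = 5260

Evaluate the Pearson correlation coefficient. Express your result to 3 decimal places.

r = (nΣgh − ΣgΣh) / √[(nΣg² − (Σg)²)(nΣh² − (Σh)²)]
Numerator: 15×5260 − 373×222 = -3906
Denominator: √[(157095 − 139129)(58740 − 49284)] = √[17966 × 9456] = 13034.0514
r = -3906 / 13034.0514 ≈ -0.300

-0.300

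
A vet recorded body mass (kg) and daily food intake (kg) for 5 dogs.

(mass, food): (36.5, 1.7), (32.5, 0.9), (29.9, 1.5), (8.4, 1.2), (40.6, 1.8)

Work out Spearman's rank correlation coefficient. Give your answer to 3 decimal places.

Rank mass: 4, 3, 2, 1, 5
Rank food: 4, 1, 3, 2, 5
d = rank(mass) − rank(food): 0, 2, -1, -1, 0; Σd² = 6
ρ = 1 − 6Σd² / [n(n²−1)] = 1 − 6×6 / (5×24) = 1 − 36/120 ≈ 0.700

0.700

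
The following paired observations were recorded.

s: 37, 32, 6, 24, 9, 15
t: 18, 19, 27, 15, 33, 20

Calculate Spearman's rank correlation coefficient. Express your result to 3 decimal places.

Rank s: 6, 5, 1, 4, 2, 3
Rank t: 2, 3, 5, 1, 6, 4
d = rank(s) − rank(t): 4, 2, -4, 3, -4, -1; Σd² = 62
ρ = 1 − 6Σd² / [n(n²−1)] = 1 − 6×62 / (6×35) = 1 − 372/210 ≈ -0.771

-0.771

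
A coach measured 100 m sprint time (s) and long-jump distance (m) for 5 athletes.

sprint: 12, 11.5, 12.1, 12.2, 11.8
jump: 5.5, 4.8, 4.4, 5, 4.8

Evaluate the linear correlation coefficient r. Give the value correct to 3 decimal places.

0.090

n = 5, Σx = 59.6, Σy = 24.5, Σx² = 710.74, Σy² = 120.69, Σxy = 292.08
nΣxy − ΣxΣy = 1460.4 − 1460.2 = 0.2
nΣx² − (Σx)² = 3553.7 − 3552.16 = 1.54; nΣy² − (Σy)² = 603.45 − 600.25 = 3.2
r = 0.2 / √(1.54 × 3.2) = 0.2 / 2.2199 ≈ 0.090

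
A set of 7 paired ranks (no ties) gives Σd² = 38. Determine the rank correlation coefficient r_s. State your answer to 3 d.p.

ρ = 1 − 6Σd² / [n(n²−1)] = 1 − 6×38 / (7×48)
  = 1 − 228/336 = 1 − 0.6786 ≈ 0.321

0.321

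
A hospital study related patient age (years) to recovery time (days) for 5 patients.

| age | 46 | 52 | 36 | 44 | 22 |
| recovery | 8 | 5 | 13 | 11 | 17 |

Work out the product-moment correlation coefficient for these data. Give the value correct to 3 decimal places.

n = 5, Σx = 200, Σy = 54, Σx² = 8536, Σy² = 668, Σxy = 1954
nΣxy − ΣxΣy = 9770 − 10800 = -1030
nΣx² − (Σx)² = 42680 − 40000 = 2680; nΣy² − (Σy)² = 3340 − 2916 = 424
r = -1030 / √(2680 × 424) = -1030 / 1065.9831 ≈ -0.966

-0.966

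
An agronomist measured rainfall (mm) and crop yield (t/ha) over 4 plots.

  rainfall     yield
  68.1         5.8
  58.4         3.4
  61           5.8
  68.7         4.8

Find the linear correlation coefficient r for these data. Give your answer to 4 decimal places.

n = 4, Σx = 256.2, Σy = 19.8, Σx² = 16488.86, Σy² = 101.88, Σxy = 1277.1
nΣxy − ΣxΣy = 5108.4 − 5072.76 = 35.64
nΣx² − (Σx)² = 65955.44 − 65638.44 = 317; nΣy² − (Σy)² = 407.52 − 392.04 = 15.48
r = 35.64 / √(317 × 15.48) = 35.64 / 70.0511 ≈ 0.5088

0.5088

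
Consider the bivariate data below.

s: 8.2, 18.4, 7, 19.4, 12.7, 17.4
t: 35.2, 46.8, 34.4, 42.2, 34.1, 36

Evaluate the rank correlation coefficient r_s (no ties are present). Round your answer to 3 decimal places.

Rank s: 2, 5, 1, 6, 3, 4
Rank t: 3, 6, 2, 5, 1, 4
d = rank(s) − rank(t): -1, -1, -1, 1, 2, 0; Σd² = 8
ρ = 1 − 6Σd² / [n(n²−1)] = 1 − 6×8 / (6×35) = 1 − 48/210 ≈ 0.771

0.771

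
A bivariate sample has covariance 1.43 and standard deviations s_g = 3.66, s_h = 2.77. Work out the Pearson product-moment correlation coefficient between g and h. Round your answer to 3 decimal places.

0.141

r = Cov(g,h) / (s_g · s_h) = 1.43 / (3.66 × 2.77)
  = 1.43 / 10.1382 ≈ 0.141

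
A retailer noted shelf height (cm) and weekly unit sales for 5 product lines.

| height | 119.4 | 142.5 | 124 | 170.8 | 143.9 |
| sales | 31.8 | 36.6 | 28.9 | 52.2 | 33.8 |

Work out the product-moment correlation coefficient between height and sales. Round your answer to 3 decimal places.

0.932

n = 5, Σx = 700.6, Σy = 183.3, Σx² = 99818.46, Σy² = 7053.29, Σxy = 26375.6
nΣxy − ΣxΣy = 131878 − 128419.98 = 3458.02
nΣx² − (Σx)² = 499092.3 − 490840.36 = 8251.94; nΣy² − (Σy)² = 35266.45 − 33598.89 = 1667.56
r = 3458.02 / √(8251.94 × 1667.56) = 3458.02 / 3709.5290 ≈ 0.932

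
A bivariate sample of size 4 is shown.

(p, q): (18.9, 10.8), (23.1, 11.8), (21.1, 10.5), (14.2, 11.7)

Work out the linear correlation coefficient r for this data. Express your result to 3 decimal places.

-0.184

n = 4, Σp = 77.3, Σq = 44.8, Σp² = 1537.67, Σq² = 503.02, Σpq = 864.39
nΣpq − ΣpΣq = 3457.56 − 3463.04 = -5.48
nΣp² − (Σp)² = 6150.68 − 5975.29 = 175.39; nΣq² − (Σq)² = 2012.08 − 2007.04 = 5.04
r = -5.48 / √(175.39 × 5.04) = -5.48 / 29.7316 ≈ -0.184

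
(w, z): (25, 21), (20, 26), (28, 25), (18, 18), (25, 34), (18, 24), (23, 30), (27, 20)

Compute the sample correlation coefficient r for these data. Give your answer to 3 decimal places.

n = 8, Σw = 184, Σz = 198, Σw² = 4340, Σz² = 5098, Σwz = 4581
nΣwz − ΣwΣz = 36648 − 36432 = 216
nΣw² − (Σw)² = 34720 − 33856 = 864; nΣz² − (Σz)² = 40784 − 39204 = 1580
r = 216 / √(864 × 1580) = 216 / 1168.3835 ≈ 0.185

0.185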